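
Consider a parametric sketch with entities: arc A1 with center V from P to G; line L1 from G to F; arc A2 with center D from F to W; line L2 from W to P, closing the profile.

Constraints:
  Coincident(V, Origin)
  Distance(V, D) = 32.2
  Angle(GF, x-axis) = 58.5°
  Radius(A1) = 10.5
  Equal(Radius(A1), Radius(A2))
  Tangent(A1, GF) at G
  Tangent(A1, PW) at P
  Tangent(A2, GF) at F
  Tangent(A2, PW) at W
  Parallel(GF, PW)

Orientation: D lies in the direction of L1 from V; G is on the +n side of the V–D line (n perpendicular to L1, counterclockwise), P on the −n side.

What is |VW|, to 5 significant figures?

33.869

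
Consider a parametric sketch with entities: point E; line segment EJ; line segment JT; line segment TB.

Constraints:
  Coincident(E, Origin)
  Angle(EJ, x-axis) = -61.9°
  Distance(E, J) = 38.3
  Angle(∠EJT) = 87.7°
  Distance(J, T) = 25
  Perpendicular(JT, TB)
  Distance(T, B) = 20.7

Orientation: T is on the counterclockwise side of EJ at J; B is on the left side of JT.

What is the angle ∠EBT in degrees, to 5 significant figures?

126.83°

∠EJT = 87.7°, so JT runs at -61.9° + (180° − 87.7°) = 30.400° from the x-axis; with |JT| = 25.0, T = J + 25.0·(cos 30.400°, sin 30.400°) = (39.603, -21.135). The perpendicularity gives TB at right angles to JT; with |TB| = 20.7 on the left of JT, B = T + 20.7·(-0.50603, 0.86251) = (29.128, -3.2806). Then cos ∠EBT = BE·BT / (|BE||BT|), giving 126.83°.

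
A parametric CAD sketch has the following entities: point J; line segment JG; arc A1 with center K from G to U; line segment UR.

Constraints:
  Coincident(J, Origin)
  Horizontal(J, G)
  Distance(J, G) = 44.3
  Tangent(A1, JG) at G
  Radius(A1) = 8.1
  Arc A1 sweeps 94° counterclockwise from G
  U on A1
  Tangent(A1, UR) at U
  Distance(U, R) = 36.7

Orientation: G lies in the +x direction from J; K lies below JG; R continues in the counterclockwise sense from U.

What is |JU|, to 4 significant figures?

37.24

J is at the origin; J and G share the same y with |JG| = 44.3 and G on the +x side, so G = (44.30, 0.000). The tangent condition forces KG to be normal to JG, so K = G + (0, -8.1) = (44.30, -8.100). On A1, G sits at bearing 90° from K; a 94° counterclockwise sweep puts U at bearing 184°, so U = K + 8.1·(cos 184°, sin 184°) = (36.22, -8.665). Then |JU| = |U − J| = 37.24.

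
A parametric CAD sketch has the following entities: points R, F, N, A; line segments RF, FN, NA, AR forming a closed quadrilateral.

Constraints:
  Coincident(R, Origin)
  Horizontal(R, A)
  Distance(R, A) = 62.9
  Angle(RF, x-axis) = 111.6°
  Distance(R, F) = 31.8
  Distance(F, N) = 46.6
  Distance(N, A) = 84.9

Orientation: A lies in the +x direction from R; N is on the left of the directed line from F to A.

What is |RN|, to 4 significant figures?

70.17

Checks: |FN| = 46.60 ✓; |NA| = 84.90 ✓.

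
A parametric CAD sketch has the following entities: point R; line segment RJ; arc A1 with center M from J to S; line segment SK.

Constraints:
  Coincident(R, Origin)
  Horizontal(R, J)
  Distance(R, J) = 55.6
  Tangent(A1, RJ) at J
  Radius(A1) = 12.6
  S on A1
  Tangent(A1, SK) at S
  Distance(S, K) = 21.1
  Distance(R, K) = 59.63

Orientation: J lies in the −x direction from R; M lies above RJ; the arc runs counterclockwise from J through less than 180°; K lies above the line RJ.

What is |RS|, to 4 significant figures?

45.87

Checks: |MS| = 12.60 ✓; ∠(MS, SK) = 90.00° ✓; |SK| = 21.10 ✓; |RK| = 59.63 ✓.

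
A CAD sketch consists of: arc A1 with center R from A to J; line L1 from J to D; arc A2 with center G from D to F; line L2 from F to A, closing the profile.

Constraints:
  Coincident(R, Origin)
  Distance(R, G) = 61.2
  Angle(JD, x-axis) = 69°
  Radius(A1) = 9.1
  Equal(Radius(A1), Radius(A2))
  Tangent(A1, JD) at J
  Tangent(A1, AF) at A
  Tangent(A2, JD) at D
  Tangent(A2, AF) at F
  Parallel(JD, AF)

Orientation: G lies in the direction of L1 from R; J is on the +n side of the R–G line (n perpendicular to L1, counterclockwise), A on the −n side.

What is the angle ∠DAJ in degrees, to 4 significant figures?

73.44°

The slot axis is L1's direction at 69.0°, so u = (cos 69.0°, sin 69.0°) = (0.3584, 0.9336) and n = (−sin 69.0°, cos 69.0°) = (-0.9336, 0.3584). R is at the origin and G lies 61.2 along u from R, so G = 61.2·u = (21.93, 57.14). Tangency of A1 to both parallel lines with radius 9.1 puts J and A at R ± 9.1·n: J = (-8.496, 3.261), A = (8.496, -3.261). Equal radii place D and F the same way about G: D = G + 9.1·n = (13.44, 60.40), F = G − 9.1·n = (30.43, 53.87). Then cos ∠DAJ = AD·AJ / (|AD||AJ|), giving 73.44°.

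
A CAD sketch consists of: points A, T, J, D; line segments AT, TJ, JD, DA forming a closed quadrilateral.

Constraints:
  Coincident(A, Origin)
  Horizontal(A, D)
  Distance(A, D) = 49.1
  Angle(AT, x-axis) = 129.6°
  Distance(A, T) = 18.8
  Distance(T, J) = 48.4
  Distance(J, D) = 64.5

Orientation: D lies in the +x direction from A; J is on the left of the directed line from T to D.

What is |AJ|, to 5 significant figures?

56.711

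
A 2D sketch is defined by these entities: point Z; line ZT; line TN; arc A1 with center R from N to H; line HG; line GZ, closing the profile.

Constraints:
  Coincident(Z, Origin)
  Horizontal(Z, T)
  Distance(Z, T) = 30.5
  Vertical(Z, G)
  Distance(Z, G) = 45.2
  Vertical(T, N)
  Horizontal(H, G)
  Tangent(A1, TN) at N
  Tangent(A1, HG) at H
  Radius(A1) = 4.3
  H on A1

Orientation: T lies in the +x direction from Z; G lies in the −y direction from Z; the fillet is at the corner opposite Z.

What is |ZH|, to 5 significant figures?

52.244

Z is at the origin; Z and T share the same y with |ZT| = 30.5 and T on the +x side, so T = (30.500, 0.0000). Z and G share the same x with |ZG| = 45.2 and G on the −y side, so G = (0.0000, -45.200). The virtual corner opposite Z is at (30.500, -45.200). Tangency of A1 to TN means the radius RN is perpendicular to TN and A1 meets HG tangentially, so RH is at right angles to HG, with radius 4.3, so the center R sits 4.3 in from both sides at R = (26.200, -40.900). That places the tangent points at N = (30.500, -40.900) on TN and H = (26.200, -45.200) on HG. Then |ZH| = |H − Z| = 52.244.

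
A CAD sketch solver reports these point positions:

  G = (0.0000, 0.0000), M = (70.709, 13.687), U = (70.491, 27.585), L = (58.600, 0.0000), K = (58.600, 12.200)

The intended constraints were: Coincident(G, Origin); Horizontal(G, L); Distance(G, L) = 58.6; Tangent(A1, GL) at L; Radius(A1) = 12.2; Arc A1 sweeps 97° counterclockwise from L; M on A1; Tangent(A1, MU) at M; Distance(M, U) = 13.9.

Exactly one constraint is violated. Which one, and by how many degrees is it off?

Tangent(A1, MU) at M — off by 6.10°.

G = (0.00, 0.00) ✓; G.y = 0.00, L.y = 0.00 ✓; |GL| = 58.60 ✓; ∠(KL, LG) = 90.00° ✓; |KL| = 12.20 ✓; bearing(K→M) − bearing(K→L) = 97.00° ✓; |KM| = 12.20 ✓; ∠(KM, MU) = 96.10° ✗; |MU| = 13.90 ✓.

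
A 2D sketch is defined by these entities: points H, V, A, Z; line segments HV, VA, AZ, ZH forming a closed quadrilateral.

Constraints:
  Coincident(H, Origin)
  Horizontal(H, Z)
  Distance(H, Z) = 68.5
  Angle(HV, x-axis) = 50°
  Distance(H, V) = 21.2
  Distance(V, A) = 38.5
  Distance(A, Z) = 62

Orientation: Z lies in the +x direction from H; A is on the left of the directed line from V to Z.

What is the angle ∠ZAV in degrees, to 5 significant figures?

64.550°

H is at the origin; HZ is horizontal with |HZ| = 68.5 and Z in +x, so Z = (68.5, 0). HV runs at 50.0° with |HV| = 21.2, so V = (13.627, 16.240). A is determined by |VA| = 38.5 and |AZ| = 62.0 together: it lies at the intersection of circle(V, 38.5) and circle(Z, 62.0). With |VZ| = 57.226, the foot of the radical line on VZ is 7.9774 from V and the perpendicular offset is √(38.5² − 7.9774²) = 37.664. Taking the left-of-VZ solution: A = (31.965, 50.092).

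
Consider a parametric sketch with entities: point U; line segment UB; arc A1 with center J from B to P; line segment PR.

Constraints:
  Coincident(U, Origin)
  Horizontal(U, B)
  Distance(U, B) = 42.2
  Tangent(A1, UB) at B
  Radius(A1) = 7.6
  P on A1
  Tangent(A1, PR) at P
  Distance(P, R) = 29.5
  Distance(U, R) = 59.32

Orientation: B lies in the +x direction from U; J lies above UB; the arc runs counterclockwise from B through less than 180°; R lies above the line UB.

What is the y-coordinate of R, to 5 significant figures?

37.866

Checks: |JB| = 7.600 ✓; |JP| = 7.600 ✓; ∠(JP, PR) = 90.00° ✓; |PR| = 29.50 ✓; |UR| = 59.32 ✓.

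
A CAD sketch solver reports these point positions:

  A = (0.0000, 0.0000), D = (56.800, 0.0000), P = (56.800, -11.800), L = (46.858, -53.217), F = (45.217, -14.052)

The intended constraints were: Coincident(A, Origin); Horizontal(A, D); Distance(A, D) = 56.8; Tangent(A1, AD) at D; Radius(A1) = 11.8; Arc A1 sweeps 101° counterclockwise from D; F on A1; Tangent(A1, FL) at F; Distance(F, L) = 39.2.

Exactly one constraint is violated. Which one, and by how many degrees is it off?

Tangent(A1, FL) at F — off by 8.60°.

A = (0.00, 0.00) ✓; A.y = 0.00, D.y = 0.00 ✓; |AD| = 56.80 ✓; ∠(PD, DA) = 90.00° ✓; |PD| = 11.80 ✓; bearing(P→F) − bearing(P→D) = 101.0° ✓; |PF| = 11.80 ✓; ∠(PF, FL) = 98.60° ✗; |FL| = 39.20 ✓.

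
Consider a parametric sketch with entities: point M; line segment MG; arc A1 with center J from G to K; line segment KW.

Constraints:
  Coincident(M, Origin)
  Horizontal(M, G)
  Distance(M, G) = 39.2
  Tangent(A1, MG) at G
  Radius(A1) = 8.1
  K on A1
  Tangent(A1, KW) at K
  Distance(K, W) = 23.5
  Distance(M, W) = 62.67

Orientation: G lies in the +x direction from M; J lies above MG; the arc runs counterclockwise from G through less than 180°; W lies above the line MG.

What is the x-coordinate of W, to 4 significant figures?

57.50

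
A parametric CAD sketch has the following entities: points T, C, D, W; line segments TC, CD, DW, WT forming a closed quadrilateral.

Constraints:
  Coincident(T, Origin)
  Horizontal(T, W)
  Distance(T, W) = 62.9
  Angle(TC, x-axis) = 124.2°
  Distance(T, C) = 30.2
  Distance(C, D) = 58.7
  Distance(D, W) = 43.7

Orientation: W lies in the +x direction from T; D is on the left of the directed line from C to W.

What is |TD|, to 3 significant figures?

55.1

T is at the origin; TW is horizontal with |TW| = 62.9 and W in +x, so W = (62.9, 0). TC runs at 124.2° with |TC| = 30.2, so C = (-17.0, 25.0). D is determined by |CD| = 58.7 and |DW| = 43.7 together: it lies at the intersection of circle(C, 58.7) and circle(W, 43.7). With |CW| = 83.7, the foot of the radical line on CW is 51.0 from C and the perpendicular offset is √(58.7² − 51.0²) = 29.0. Taking the left-of-CW solution: D = (40.4, 37.5).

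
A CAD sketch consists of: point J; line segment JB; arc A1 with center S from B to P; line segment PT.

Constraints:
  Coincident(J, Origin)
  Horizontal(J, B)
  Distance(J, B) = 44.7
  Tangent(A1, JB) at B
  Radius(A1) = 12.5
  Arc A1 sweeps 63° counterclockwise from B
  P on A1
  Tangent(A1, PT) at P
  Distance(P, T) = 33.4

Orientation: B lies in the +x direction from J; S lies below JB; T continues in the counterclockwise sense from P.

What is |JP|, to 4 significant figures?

34.25

Tangency of A1 to JB means the radius SB is perpendicular to JB, so S = B + (0, -12.5) = (44.70, -12.50). On A1, B sits at bearing 90° from S; a 63° counterclockwise sweep puts P at bearing 153°, so P = S + 12.5·(cos 153°, sin 153°) = (33.56, -6.825). Then |JP| = |P − J| = 34.25.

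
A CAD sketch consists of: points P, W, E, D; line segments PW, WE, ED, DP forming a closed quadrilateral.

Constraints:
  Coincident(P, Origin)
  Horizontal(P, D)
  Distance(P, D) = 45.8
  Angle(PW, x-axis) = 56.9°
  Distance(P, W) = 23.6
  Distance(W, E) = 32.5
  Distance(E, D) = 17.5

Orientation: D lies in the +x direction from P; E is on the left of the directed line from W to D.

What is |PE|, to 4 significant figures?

48.57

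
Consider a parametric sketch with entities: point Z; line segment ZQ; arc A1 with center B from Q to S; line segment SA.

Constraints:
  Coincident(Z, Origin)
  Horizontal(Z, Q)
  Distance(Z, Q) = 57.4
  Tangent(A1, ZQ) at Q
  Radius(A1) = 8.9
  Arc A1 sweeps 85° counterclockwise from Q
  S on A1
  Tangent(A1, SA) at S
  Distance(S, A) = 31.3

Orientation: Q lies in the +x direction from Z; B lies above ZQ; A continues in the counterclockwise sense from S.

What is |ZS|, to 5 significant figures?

66.762

Tangency of A1 to ZQ means the radius BQ is perpendicular to ZQ, so B = Q + (0, 8.9) = (57.400, 8.9000). On A1, Q sits at bearing -90° from B; an 85° counterclockwise sweep puts S at bearing -5°, so S = B + 8.9·(cos -5°, sin -5°) = (66.266, 8.1243). Then |ZS| = |S − Z| = 66.762.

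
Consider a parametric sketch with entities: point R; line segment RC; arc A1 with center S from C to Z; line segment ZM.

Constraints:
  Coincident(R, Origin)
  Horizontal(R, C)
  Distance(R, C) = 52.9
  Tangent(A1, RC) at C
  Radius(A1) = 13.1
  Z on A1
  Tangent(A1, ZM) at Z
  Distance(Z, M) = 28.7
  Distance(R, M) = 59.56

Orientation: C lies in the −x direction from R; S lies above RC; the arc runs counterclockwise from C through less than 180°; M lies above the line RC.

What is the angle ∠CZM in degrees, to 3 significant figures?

133°

Checks: |SZ| = 13.10 ✓; ∠(SZ, ZM) = 90.00° ✓; |ZM| = 28.70 ✓; |RM| = 59.56 ✓.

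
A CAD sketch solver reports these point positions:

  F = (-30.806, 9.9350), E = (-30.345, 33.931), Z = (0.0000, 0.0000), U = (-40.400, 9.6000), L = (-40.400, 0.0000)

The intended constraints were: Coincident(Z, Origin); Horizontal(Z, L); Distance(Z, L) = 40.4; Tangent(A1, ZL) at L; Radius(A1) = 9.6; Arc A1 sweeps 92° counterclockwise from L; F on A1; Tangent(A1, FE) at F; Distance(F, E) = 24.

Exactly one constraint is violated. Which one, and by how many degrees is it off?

Tangent(A1, FE) at F — off by 3.10°.

Z = (0.00, 0.00) ✓; Z.y = 0.00, L.y = 0.00 ✓; |ZL| = 40.40 ✓; ∠(UL, LZ) = 90.00° ✓; |UL| = 9.600 ✓; bearing(U→F) − bearing(U→L) = 92.00° ✓; |UF| = 9.600 ✓; ∠(UF, FE) = 93.10° ✗; |FE| = 24.00 ✓.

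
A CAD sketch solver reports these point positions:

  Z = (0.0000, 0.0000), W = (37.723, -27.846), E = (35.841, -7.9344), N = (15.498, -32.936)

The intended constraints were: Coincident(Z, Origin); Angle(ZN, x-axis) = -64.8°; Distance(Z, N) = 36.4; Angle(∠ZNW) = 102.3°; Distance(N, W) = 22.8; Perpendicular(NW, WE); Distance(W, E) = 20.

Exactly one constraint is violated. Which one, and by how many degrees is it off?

Perpendicular(NW, WE) — off by 7.50°.

Z = (0.00, 0.00) ✓; ZN at -64.80° ✓; |ZN| = 36.40 ✓; ∠ZNW = 102.3° ✓; |NW| = 22.80 ✓; ∠(NW, WE) = 82.50° ✗; |WE| = 20.00 ✓.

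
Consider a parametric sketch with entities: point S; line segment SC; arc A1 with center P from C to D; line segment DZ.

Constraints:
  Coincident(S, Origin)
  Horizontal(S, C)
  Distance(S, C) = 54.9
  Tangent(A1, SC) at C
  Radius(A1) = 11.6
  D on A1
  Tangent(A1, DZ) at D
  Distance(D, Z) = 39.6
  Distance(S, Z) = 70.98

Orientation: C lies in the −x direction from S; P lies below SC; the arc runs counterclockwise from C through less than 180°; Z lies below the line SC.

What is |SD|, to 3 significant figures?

67.4

Checks: |SC| = 54.90 ✓; |PD| = 11.60 ✓; ∠(PD, DZ) = 90.00° ✓; |DZ| = 39.60 ✓; |SZ| = 70.98 ✓.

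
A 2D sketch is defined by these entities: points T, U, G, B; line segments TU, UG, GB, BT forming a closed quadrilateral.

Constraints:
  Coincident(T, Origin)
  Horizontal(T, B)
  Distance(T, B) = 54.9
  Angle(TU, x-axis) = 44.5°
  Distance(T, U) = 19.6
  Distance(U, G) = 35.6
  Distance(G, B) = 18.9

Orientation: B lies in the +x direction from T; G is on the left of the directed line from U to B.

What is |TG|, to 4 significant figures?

52.52

Checks: |UG| = 35.60 ✓; |GB| = 18.90 ✓.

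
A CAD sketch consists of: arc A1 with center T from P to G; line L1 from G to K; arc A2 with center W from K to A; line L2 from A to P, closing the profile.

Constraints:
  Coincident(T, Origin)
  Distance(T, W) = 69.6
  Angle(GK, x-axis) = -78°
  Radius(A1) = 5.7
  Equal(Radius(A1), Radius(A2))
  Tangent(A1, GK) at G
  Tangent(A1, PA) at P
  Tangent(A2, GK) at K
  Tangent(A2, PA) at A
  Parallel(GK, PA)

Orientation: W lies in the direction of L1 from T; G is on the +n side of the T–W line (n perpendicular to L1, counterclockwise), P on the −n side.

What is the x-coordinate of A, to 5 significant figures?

8.8952

The slot axis is L1's direction at -78.0°, so u = (cos -78.0°, sin -78.0°) = (0.20791, -0.97815) and n = (−sin -78.0°, cos -78.0°) = (0.97815, 0.20791). T is at the origin and W lies 69.6 along u from T, so W = 69.6·u = (14.471, -68.079). Tangency of A1 to both parallel lines with radius 5.7 puts G and P at T ± 5.7·n: G = (5.5754, 1.1851), P = (-5.5754, -1.1851). Equal radii place K and A the same way about W: K = W + 5.7·n = (20.046, -66.894), A = W − 5.7·n = (8.8952, -69.264). So A.x = 8.8952.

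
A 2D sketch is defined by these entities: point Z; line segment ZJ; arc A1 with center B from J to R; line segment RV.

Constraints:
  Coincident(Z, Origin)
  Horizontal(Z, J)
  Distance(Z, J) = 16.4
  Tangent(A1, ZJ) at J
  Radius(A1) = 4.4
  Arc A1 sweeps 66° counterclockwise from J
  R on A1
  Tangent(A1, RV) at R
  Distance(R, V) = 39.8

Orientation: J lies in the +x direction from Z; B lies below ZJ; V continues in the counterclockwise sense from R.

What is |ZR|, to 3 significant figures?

12.7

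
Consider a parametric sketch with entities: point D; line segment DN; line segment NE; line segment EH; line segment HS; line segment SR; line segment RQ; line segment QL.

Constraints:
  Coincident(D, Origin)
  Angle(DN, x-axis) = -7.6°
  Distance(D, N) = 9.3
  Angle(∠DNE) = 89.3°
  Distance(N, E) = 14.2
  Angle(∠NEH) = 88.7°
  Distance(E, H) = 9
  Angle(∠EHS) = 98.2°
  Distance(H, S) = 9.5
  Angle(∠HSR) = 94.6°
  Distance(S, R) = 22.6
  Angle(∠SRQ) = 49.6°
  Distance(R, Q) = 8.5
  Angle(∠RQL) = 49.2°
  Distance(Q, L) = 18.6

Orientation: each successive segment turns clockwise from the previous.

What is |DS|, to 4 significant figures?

4.530

D is at the origin; DN runs at -7.6° with length 9.3, so N = (9.218, -1.230). ∠DNE = 89.3° gives NE at -98.30° from the x-axis; with |NE| = 14.2, E = (7.168, -15.28). ∠NEH = 88.7° gives EH at 170.4° from the x-axis; with |EH| = 9.0, H = (-1.706, -13.78). ∠EHS = 98.2° gives HS at 88.60° from the x-axis; with |HS| = 9.5, S = (-1.473, -4.283). Then |DS| = |S − D| = 4.530.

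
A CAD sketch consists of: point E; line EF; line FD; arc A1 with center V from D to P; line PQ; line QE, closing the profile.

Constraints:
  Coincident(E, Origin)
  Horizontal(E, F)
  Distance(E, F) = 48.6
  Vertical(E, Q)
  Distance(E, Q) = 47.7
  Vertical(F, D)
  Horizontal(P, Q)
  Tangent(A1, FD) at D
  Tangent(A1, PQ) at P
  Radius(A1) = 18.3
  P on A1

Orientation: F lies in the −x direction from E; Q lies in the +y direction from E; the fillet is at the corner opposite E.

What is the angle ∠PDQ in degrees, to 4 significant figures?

24.37°

The virtual corner opposite E is at (-48.60, 47.70). The tangent condition forces VD to be normal to FD and since A1 is tangent to PQ there, VP ⟂ PQ, with radius 18.3, so the center V sits 18.3 in from both sides at V = (-30.30, 29.40). That places the tangent points at D = (-48.60, 29.40) on FD and P = (-30.30, 47.70) on PQ. Then cos ∠PDQ = DP·DQ / (|DP||DQ|), giving 24.37°.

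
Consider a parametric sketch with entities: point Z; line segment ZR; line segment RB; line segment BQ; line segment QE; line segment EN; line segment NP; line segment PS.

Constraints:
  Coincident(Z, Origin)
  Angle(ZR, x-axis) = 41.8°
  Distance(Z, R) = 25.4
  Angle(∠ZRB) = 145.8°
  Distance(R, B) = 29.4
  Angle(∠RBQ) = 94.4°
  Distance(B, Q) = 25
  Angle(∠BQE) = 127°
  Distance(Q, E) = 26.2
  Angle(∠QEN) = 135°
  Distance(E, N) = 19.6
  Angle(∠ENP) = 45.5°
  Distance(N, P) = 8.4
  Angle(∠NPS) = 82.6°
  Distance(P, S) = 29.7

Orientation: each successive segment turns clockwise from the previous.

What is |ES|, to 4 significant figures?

17.98

Z is at the origin; ZR runs at 41.8° with length 25.4, so R = (18.94, 16.93). ∠ZRB = 145.8° gives RB at 7.600° from the x-axis; with |RB| = 29.4, B = (48.08, 20.82). ∠RBQ = 94.4° gives BQ at -78.00° from the x-axis; with |BQ| = 25.0, Q = (53.27, -3.635). ∠BQE = 127.0° gives QE at -131.0° from the x-axis; with |QE| = 26.2, E = (36.09, -23.41). ∠QEN = 135.0° gives EN at -176.0° from the x-axis; with |EN| = 19.6, N = (16.53, -24.78). ∠ENP = 45.5° gives NP at 49.50° from the x-axis; with |NP| = 8.4, P = (21.99, -18.39). ∠NPS = 82.6° gives PS at -47.90° from the x-axis; with |PS| = 29.7, S = (41.90, -40.43). Then |ES| = |S − E| = 17.98.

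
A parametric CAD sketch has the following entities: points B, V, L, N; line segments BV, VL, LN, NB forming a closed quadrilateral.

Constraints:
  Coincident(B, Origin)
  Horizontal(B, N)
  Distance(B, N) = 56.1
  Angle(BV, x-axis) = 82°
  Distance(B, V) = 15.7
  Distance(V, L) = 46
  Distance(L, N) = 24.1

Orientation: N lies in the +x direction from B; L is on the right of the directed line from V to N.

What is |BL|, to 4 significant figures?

39.71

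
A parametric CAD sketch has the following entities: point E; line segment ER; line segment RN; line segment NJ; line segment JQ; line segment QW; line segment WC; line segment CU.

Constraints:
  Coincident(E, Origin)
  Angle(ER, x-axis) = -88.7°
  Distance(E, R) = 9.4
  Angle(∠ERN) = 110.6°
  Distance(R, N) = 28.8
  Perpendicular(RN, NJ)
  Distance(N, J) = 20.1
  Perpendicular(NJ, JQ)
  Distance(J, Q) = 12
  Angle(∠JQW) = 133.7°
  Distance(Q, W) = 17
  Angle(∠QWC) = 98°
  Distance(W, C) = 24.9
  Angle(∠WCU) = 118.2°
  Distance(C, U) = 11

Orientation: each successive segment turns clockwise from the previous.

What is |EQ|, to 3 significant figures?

23.1

RN ⟂ NJ, so NJ runs at 112°; with |NJ| = 20.1, J = (-34.0, -1.49). NJ is perpendicular to JQ, so JQ runs at 21.9°; with |JQ| = 12.0, Q = (-22.9, 2.99). Then |EQ| = |Q − E| = 23.1.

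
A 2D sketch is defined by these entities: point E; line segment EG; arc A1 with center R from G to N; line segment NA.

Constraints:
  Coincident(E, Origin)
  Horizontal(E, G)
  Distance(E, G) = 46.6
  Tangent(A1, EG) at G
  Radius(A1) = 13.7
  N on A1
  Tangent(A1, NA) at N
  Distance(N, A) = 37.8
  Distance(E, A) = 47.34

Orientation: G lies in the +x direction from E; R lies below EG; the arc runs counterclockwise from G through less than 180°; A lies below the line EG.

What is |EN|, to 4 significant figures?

34.99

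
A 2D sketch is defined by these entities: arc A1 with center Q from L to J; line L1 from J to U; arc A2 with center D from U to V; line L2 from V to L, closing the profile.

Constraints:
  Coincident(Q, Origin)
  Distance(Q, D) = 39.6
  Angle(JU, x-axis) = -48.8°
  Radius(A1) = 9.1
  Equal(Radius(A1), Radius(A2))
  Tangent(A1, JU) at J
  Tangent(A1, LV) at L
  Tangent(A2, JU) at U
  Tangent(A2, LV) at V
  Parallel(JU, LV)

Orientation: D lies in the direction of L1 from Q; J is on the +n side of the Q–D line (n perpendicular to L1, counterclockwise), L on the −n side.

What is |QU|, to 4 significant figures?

40.63

Tangency of A1 to both parallel lines with radius 9.1 puts J and L at Q ± 9.1·n: J = (6.847, 5.994), L = (-6.847, -5.994). Equal radii place U and V the same way about D: U = D + 9.1·n = (32.93, -23.80), V = D − 9.1·n = (19.24, -35.79). Then |QU| = |U − Q| = 40.63.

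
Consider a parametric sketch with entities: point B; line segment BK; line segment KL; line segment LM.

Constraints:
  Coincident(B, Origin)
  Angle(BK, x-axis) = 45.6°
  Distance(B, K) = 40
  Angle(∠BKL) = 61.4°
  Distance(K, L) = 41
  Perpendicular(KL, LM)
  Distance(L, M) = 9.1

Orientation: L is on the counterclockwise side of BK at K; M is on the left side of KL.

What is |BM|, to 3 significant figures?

34.0

B is at the origin; BK runs at 45.6° with length 40.0, so K = 40.0·(cos 45.6°, sin 45.6°) = (28.0, 28.6). ∠BKL = 61.4°, so KL runs at 45.6° + (180° − 61.4°) = 164° from the x-axis; with |KL| = 41.0, L = K + 41.0·(cos 164°, sin 164°) = (-11.5, 39.7). The perpendicularity gives LM at right angles to KL; with |LM| = 9.1 on the left of KL, M = L + 9.1·(-0.272, -0.962) = (-13.9, 31.0). Then |BM| = |M − B| = 34.0.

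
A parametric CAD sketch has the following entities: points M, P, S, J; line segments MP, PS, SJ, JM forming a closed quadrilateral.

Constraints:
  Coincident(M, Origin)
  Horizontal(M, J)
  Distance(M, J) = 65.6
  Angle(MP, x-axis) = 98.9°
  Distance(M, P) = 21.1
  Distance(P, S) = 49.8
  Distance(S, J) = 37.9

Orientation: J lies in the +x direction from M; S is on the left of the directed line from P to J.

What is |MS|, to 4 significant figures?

55.43

M is at the origin; M and J share the same y with |MJ| = 65.6 and J in +x, so J = (65.6, 0). MP runs at 98.9° with |MP| = 21.1, so P = (-3.264, 20.85). S is determined by |PS| = 49.8 and |SJ| = 37.9 together: it lies at the intersection of circle(P, 49.8) and circle(J, 37.9). With |PJ| = 71.95, the foot of the radical line on PJ is 43.23 from P and the perpendicular offset is √(49.8² − 43.23²) = 24.73. Taking the left-of-PJ solution: S = (45.27, 31.99).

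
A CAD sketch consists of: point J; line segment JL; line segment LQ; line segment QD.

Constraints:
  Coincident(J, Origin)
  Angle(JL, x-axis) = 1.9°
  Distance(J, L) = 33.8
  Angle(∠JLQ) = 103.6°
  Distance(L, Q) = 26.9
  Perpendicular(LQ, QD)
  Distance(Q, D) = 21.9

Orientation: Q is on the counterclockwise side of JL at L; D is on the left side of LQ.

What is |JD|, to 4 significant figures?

36.53

J is at the origin; JL runs at 1.9° with length 33.8, so L = 33.8·(cos 1.9°, sin 1.9°) = (33.78, 1.121). ∠JLQ = 103.6°, so LQ runs at 1.9° + (180° − 103.6°) = 78.30° from the x-axis; with |LQ| = 26.9, Q = L + 26.9·(cos 78.30°, sin 78.30°) = (39.24, 27.46). LQ ⟂ QD; with |QD| = 21.9 on the left of LQ, D = Q + 21.9·(-0.9792, 0.2028) = (17.79, 31.90). Then |JD| = |D − J| = 36.53.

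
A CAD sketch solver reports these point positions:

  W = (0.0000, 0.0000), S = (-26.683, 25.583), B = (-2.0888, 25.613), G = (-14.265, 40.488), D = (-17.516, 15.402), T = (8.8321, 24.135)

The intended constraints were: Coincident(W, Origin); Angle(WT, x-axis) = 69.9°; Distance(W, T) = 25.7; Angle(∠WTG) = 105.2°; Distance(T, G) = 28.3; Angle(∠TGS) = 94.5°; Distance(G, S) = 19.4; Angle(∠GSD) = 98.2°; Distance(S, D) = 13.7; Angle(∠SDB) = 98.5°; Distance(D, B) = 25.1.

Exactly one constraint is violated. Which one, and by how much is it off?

Distance(D, B) = 25.1 — off by 6.60.

W = (0.00, 0.00) ✓; WT at 69.90° ✓; |WT| = 25.70 ✓; ∠WTG = 105.2° ✓; |TG| = 28.30 ✓; ∠TGS = 94.50° ✓; |GS| = 19.40 ✓; ∠GSD = 98.20° ✓; |SD| = 13.70 ✓; ∠SDB = 98.50° ✓; |DB| = 18.50 ✗.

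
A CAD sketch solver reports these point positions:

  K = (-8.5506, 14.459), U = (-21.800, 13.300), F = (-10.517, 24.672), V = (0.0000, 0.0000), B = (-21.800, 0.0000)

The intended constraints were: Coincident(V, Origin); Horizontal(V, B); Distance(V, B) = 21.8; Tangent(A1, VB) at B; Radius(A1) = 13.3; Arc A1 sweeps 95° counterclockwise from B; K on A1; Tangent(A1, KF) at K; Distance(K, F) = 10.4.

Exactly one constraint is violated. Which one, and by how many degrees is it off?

Tangent(A1, KF) at K — off by 5.90°.

V = (0.00, 0.00) ✓; V.y = 0.00, B.y = 0.00 ✓; |VB| = 21.80 ✓; ∠(UB, BV) = 90.00° ✓; |UB| = 13.30 ✓; bearing(U→K) − bearing(U→B) = 95.00° ✓; |UK| = 13.30 ✓; ∠(UK, KF) = 84.10° ✗; |KF| = 10.40 ✓.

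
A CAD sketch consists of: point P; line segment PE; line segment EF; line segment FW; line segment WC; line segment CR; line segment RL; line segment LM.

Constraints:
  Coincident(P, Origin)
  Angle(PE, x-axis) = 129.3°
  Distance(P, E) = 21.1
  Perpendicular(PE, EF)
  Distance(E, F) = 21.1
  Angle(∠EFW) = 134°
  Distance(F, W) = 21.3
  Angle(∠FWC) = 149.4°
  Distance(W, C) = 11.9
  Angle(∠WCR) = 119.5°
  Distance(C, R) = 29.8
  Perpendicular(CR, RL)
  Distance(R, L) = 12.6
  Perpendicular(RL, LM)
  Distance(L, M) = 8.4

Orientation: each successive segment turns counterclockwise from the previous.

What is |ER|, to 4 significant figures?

50.09

P is at the origin; PE runs at 129.3° with length 21.1, so E = (-13.36, 16.33). The perpendicularity gives EF at right angles to PE, so EF runs at -140.7°; with |EF| = 21.1, F = (-29.69, 2.964). ∠EFW = 134.0° gives FW at -94.70° from the x-axis; with |FW| = 21.3, W = (-31.44, -18.26). ∠FWC = 149.4° gives WC at -64.10° from the x-axis; with |WC| = 11.9, C = (-26.24, -28.97). ∠WCR = 119.5° gives CR at -3.600° from the x-axis; with |CR| = 29.8, R = (3.501, -30.84). Then |ER| = |R − E| = 50.09.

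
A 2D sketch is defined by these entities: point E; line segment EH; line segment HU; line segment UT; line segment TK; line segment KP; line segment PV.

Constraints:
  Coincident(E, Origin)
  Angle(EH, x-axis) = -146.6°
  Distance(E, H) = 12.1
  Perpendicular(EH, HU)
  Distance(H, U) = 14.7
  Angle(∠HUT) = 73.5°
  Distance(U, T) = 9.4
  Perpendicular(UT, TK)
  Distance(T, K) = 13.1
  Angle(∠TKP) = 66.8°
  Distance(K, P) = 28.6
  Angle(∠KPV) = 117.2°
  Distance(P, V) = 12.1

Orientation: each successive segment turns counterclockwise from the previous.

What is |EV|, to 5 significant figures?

39.489

E is at the origin; EH runs at -146.6° with length 12.1, so H = (-10.102, -6.6608). EH is perpendicular to HU, so HU runs at -56.600°; with |HU| = 14.7, U = (-2.0096, -18.933). ∠HUT = 73.5° gives UT at 49.900° from the x-axis; with |UT| = 9.4, T = (4.0452, -11.743). UT is perpendicular to TK, so TK runs at 139.90°; with |TK| = 13.1, K = (-5.9753, -3.3048). ∠TKP = 66.8° gives KP at -106.90° from the x-axis; with |KP| = 28.6, P = (-14.289, -30.670). ∠KPV = 117.2° gives PV at -44.100° from the x-axis; with |PV| = 12.1, V = (-5.6001, -39.090). Then |EV| = |V − E| = 39.489.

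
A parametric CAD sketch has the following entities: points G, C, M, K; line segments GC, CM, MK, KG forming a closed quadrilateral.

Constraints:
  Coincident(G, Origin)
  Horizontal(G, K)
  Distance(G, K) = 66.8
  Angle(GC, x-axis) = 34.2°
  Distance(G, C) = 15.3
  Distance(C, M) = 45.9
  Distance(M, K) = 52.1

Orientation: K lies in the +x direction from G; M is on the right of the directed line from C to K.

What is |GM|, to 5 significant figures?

44.529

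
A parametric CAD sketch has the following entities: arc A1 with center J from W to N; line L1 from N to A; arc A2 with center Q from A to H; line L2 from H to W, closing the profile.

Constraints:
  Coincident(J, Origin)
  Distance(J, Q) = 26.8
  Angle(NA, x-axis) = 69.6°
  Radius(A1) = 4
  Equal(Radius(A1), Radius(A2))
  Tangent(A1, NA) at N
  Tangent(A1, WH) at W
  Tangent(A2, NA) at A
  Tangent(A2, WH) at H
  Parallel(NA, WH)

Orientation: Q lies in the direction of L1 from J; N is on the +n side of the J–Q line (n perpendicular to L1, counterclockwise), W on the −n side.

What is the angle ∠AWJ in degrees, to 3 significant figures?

73.4°

Tangency of A1 to both parallel lines with radius 4.0 puts N and W at J ± 4.0·n: N = (-3.75, 1.39), W = (3.75, -1.39). Equal radii place A and H the same way about Q: A = Q + 4.0·n = (5.59, 26.5), H = Q − 4.0·n = (13.1, 23.7). Then cos ∠AWJ = WA·WJ / (|WA||WJ|), giving 73.4°.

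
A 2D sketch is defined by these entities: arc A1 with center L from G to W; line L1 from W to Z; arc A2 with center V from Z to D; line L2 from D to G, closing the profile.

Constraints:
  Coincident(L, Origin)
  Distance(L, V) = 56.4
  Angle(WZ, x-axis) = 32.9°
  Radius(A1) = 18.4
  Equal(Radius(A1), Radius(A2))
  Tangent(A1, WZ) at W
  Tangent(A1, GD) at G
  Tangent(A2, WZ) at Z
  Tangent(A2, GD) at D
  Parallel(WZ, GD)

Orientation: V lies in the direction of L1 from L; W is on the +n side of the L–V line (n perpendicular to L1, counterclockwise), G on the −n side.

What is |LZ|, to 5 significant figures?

59.326

The slot axis is L1's direction at 32.9°, so u = (cos 32.9°, sin 32.9°) = (0.83962, 0.54317) and n = (−sin 32.9°, cos 32.9°) = (-0.54317, 0.83962). L is at the origin and V lies 56.4 along u from L, so V = 56.4·u = (47.355, 30.635). Tangency of A1 to both parallel lines with radius 18.4 puts W and G at L ± 18.4·n: W = (-9.9944, 15.449), G = (9.9944, -15.449). Equal radii place Z and D the same way about V: Z = V + 18.4·n = (37.360, 46.084), D = V − 18.4·n = (57.349, 15.186). Then |LZ| = |Z − L| = 59.326.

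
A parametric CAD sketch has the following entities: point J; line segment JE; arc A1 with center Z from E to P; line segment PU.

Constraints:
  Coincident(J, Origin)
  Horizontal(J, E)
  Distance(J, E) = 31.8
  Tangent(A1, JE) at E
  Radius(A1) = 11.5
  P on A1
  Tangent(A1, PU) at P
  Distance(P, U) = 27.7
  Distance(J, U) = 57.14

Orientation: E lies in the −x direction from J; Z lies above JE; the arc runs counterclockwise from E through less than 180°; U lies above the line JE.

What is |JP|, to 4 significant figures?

29.70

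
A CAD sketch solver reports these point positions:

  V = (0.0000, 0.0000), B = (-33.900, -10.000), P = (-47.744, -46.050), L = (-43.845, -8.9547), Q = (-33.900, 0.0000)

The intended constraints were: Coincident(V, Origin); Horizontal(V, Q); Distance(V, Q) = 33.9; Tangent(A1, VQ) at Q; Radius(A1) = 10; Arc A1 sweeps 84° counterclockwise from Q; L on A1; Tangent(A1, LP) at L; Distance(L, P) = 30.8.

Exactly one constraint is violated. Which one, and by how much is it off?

Distance(L, P) = 30.8 — off by 6.50.

V = (0.00, 0.00) ✓; V.y = 0.00, Q.y = 0.00 ✓; |VQ| = 33.90 ✓; ∠(BQ, QV) = 90.00° ✓; |BQ| = 10.00 ✓; bearing(B→L) − bearing(B→Q) = 84.00° ✓; |BL| = 10.00 ✓; ∠(BL, LP) = 90.00° ✓; |LP| = 37.30 ✗.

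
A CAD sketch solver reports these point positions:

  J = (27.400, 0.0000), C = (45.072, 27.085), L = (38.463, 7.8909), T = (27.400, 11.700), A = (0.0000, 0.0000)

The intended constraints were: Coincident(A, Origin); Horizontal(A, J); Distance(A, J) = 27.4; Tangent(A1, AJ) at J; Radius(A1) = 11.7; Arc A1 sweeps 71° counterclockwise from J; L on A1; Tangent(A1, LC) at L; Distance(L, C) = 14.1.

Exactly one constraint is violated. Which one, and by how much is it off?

Distance(L, C) = 14.1 — off by 6.20.

A = (0.00, 0.00) ✓; A.y = 0.00, J.y = 0.00 ✓; |AJ| = 27.40 ✓; ∠(TJ, JA) = 90.00° ✓; |TJ| = 11.70 ✓; bearing(T→L) − bearing(T→J) = 71.00° ✓; |TL| = 11.70 ✓; ∠(TL, LC) = 90.00° ✓; |LC| = 20.30 ✗.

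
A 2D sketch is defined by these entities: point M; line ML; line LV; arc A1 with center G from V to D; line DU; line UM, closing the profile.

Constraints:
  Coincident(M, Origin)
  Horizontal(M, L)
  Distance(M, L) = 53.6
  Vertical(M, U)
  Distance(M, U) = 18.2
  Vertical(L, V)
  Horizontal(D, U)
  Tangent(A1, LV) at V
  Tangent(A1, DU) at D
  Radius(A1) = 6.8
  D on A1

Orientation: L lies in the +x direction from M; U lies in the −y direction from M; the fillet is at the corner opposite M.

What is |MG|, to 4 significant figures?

48.17

M is at the origin; M and L share the same y with |ML| = 53.6 and L on the +x side, so L = (53.60, 0.000). MU is vertical with |MU| = 18.2 and U on the −y side, so U = (0.000, -18.20). The virtual corner opposite M is at (53.60, -18.20). The tangent condition forces GV to be normal to LV and tangency of A1 to DU means the radius GD is perpendicular to DU, with radius 6.8, so the center G sits 6.8 in from both sides at G = (46.80, -11.40). Then |MG| = |G − M| = 48.17.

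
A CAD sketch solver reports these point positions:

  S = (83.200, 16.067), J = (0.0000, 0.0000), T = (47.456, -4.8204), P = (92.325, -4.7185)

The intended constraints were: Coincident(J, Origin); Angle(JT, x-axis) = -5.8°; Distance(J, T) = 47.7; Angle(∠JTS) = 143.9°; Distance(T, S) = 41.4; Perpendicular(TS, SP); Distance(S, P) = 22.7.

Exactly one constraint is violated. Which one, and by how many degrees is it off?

Perpendicular(TS, SP) — off by 6.60°.

J = (0.00, 0.00) ✓; JT at -5.800° ✓; |JT| = 47.70 ✓; ∠JTS = 143.9° ✓; |TS| = 41.40 ✓; ∠(TS, SP) = 96.60° ✗; |SP| = 22.70 ✓.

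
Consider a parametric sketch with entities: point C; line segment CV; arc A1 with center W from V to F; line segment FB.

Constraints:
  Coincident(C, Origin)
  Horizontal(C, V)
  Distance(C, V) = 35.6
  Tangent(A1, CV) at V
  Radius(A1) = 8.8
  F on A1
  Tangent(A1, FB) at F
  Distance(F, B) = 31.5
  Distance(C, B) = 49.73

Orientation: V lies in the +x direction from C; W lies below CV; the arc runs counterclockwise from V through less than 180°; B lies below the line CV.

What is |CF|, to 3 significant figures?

28.4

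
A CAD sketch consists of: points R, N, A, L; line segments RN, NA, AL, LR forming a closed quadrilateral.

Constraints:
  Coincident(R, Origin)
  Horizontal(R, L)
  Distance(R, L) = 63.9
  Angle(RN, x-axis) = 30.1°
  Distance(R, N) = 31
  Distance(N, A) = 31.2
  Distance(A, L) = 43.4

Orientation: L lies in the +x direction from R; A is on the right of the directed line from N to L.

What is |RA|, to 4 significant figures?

28.00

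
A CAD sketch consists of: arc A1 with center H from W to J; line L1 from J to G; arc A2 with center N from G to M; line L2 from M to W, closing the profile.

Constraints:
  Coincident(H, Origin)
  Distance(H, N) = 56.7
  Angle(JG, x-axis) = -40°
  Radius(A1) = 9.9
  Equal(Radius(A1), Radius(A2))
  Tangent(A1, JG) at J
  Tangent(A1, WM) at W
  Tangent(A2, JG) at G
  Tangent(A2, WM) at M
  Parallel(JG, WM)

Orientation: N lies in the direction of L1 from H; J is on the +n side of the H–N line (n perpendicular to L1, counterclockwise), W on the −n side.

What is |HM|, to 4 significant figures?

57.56

The slot axis is L1's direction at -40.0°, so u = (cos -40.0°, sin -40.0°) = (0.7660, -0.6428) and n = (−sin -40.0°, cos -40.0°) = (0.6428, 0.7660). H is at the origin and N lies 56.7 along u from H, so N = 56.7·u = (43.43, -36.45). Tangency of A1 to both parallel lines with radius 9.9 puts J and W at H ± 9.9·n: J = (6.364, 7.584), W = (-6.364, -7.584). Equal radii place G and M the same way about N: G = N + 9.9·n = (49.80, -28.86), M = N − 9.9·n = (37.07, -44.03). Then |HM| = |M − H| = 57.56.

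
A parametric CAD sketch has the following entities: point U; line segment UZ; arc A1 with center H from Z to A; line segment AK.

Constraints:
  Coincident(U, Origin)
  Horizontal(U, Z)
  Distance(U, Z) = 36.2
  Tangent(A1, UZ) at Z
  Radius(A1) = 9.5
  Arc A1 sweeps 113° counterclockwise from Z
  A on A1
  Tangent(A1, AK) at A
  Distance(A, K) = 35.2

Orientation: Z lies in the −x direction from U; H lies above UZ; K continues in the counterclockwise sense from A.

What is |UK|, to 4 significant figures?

61.47

U is at the origin; U and Z share the same y with |UZ| = 36.2 and Z on the −x side, so Z = (-36.20, 0.000). A1 meets UZ tangentially, so HZ is at right angles to UZ, so H = Z + (0, 9.5) = (-36.20, 9.500). On A1, Z sits at bearing -90° from H; a 113° counterclockwise sweep puts A at bearing 23°, so A = H + 9.5·(cos 23°, sin 23°) = (-27.46, 13.21). Tangency of A1 to AK means the radius HA is perpendicular to AK, so AK runs along (−sin 23°, cos 23°); with |AK| = 35.2, K = (-41.21, 45.61). Then |UK| = |K − U| = 61.47.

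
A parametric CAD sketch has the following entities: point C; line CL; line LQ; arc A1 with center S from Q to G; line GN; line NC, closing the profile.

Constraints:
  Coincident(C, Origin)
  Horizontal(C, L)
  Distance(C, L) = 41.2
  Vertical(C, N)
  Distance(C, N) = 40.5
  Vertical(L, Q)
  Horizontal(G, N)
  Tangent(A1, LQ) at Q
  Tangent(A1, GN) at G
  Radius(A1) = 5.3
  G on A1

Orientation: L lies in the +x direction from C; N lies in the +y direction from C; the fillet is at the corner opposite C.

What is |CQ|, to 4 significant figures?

54.19

C is at the origin; C and L share the same y with |CL| = 41.2 and L on the +x side, so L = (41.20, 0.000). CN is vertical with |CN| = 40.5 and N on the +y side, so N = (0.000, 40.50). The virtual corner opposite C is at (41.20, 40.50). Tangency of A1 to LQ means the radius SQ is perpendicular to LQ and the tangent condition forces SG to be normal to GN, with radius 5.3, so the center S sits 5.3 in from both sides at S = (35.90, 35.20). That places the tangent points at Q = (41.20, 35.20) on LQ and G = (35.90, 40.50) on GN. Then |CQ| = |Q − C| = 54.19.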